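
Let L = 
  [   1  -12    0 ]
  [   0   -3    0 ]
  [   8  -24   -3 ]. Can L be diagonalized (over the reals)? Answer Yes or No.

Yes

Characteristic polynomial: p(r) = r^3 + 5r^2 + 3r - 9 = (r - 1)(r + 3)^2.
r = -3 has algebraic multiplicity 2; rank(L + 3I) = 1, so geometric multiplicity = 2.
Every eigenvalue has geometric = algebraic multiplicity, so L is diagonalizable.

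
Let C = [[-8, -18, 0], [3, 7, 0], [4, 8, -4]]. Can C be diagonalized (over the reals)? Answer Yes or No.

Yes

Characteristic polynomial: p(λ) = λ^3 + 5λ^2 + 2λ - 8 = (λ - 1)(λ + 2)(λ + 4).
All 3 eigenvalues are distinct, so C is diagonalizable.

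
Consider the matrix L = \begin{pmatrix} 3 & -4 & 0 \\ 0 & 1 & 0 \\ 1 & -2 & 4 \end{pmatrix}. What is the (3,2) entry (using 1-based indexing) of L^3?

-74

Characteristic polynomial: r^3 - 8r^2 + 19r - 12 = (r - 4)(r - 3)(r - 1), so the eigenvalues are 1, 3, 4.
r=4: eigenvector (0, 0, 1).
r=1: eigenvector (2, 1, 0).
r=3: eigenvector (1, 0, -1).
P = [[0, 2, 1], [0, 1, 0], [1, 0, -1]], D = diag(4, 1, 3), P⁻¹ = [[1, -2, 1], [0, 1, 0], [1, -2, 0]].
L³ = P·diag(64, 1, 27)·P⁻¹ = [[27, -52, 0], [0, 1, 0], [37, -74, 64]].
The requested entry is -74.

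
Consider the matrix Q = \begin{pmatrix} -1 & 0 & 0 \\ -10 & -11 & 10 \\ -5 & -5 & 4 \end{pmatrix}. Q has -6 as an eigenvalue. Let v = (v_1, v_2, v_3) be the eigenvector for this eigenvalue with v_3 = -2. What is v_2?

Q + 6I = [[5, 0, 0], [-10, -5, 10], [-5, -5, 10]].
Solving (Q + 6I)v = 0 gives the eigenspace spanned by (0, -4, -2).
With v_3 = -2, v = (0, -4, -2), so v_2 = -4.

-4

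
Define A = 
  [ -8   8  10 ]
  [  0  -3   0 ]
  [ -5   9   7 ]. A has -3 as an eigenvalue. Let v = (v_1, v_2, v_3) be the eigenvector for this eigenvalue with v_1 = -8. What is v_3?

A + 3I = [[-5, 8, 10], [0, 0, 0], [-5, 9, 10]].
Solving (A + 3I)v = 0 gives the eigenspace spanned by (-8, 0, -4).
With v_1 = -8, v = (-8, 0, -4), so v_3 = -4.

-4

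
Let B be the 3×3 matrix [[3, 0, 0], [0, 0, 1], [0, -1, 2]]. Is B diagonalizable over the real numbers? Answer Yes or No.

No

Characteristic polynomial: p(s) = s^3 - 5s^2 + 7s - 3 = (s - 3)(s - 1)^2.
s = 1 has algebraic multiplicity 2; rank(B − 1I) = 2, so geometric multiplicity = 1.
Geometric multiplicity < algebraic multiplicity, so B is not diagonalizable.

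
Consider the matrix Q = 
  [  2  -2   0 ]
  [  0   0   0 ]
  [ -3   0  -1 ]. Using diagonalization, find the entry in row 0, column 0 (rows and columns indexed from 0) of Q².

4

Characteristic polynomial: s^3 - s^2 - 2s = s(s - 2)(s + 1), so the eigenvalues are -1, 0, 2.
s=2: eigenvector (1, 0, -1).
s=-1: eigenvector (0, 0, 1).
s=0: eigenvector (1, 1, -3).
P = [[1, 0, 1], [0, 0, 1], [-1, 1, -3]], D = diag(2, -1, 0), P⁻¹ = [[1, -1, 0], [1, 2, 1], [0, 1, 0]].
Q² = P·diag(4, 1, 0)·P⁻¹ = [[4, -4, 0], [0, 0, 0], [-3, 6, 1]].
The requested entry is 4.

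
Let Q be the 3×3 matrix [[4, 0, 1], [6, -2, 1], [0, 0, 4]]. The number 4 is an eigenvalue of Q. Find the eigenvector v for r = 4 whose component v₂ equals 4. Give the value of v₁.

Q − 4I = [[0, 0, 1], [6, -6, 1], [0, 0, 0]].
Solving (Q − 4I)v = 0 gives the eigenspace spanned by (4, 4, 0).
With v₂ = 4, v = (4, 4, 0), so v₁ = 4.

4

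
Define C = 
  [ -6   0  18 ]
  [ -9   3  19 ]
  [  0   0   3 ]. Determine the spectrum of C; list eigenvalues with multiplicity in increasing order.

Characteristic polynomial: p(s) = s^3 - 27s + 54 = (s - 3)^2(s + 6).
Roots (with multiplicity): -6, 3, 3.

-6, 3, 3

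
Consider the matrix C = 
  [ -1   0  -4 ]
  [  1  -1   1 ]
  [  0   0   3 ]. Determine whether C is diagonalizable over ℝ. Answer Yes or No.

Characteristic polynomial: p(μ) = μ^3 - μ^2 - 5μ - 3 = (μ - 3)(μ + 1)^2.
μ = -1 has algebraic multiplicity 2; rank(C + 1I) = 2, so geometric multiplicity = 1.
Geometric multiplicity < algebraic multiplicity, so C is not diagonalizable.

No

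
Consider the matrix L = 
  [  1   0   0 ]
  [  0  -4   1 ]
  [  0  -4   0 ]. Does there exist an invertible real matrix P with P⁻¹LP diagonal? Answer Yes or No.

Characteristic polynomial: p(t) = t^3 + 3t^2 - 4 = (t - 1)(t + 2)^2.
t = -2 has algebraic multiplicity 2; rank(L + 2I) = 2, so geometric multiplicity = 1.
Geometric multiplicity < algebraic multiplicity, so L is not diagonalizable.

No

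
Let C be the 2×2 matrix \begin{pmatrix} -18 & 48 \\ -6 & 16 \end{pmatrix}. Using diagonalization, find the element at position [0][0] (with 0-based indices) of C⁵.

Characteristic polynomial: s^2 + 2s = s(s + 2), so the eigenvalues are -2, 0.
s=-2: eigenvector (3, 1).
s=0: eigenvector (-8, -3).
P = [[3, -8], [1, -3]], D = diag(-2, 0), P⁻¹ = [[3, -8], [1, -3]].
C⁵ = P·diag(-32, 0)·P⁻¹ = [[-288, 768], [-96, 256]].
The requested entry is -288.

-288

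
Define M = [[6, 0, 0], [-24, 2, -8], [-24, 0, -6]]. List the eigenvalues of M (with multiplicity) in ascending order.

-6, 2, 6

Characteristic polynomial: p(t) = t^3 - 2t^2 - 36t + 72 = (t - 6)(t - 2)(t + 6).
Roots (with multiplicity): -6, 2, 6.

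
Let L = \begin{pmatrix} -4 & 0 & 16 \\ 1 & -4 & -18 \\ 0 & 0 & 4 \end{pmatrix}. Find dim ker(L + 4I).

1

L + 4I = [[0, 0, 16], [1, 0, -18], [0, 0, 8]].
This matrix has rank 2, so its null space has dimension 3 − 2 = 1.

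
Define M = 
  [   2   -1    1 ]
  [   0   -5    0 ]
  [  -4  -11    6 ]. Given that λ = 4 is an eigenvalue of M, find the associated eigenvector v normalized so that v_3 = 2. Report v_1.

1

M − 4I = [[-2, -1, 1], [0, -9, 0], [-4, -11, 2]].
Solving (M − 4I)v = 0 gives the eigenspace spanned by (1, 0, 2).
With v_3 = 2, v = (1, 0, 2), so v_1 = 1.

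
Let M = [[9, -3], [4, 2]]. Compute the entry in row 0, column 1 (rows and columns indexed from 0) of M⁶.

-93093

Characteristic polynomial: t^2 - 11t + 30 = (t - 6)(t - 5), so the eigenvalues are 5, 6.
t=6: eigenvector (1, 1).
t=5: eigenvector (3, 4).
P = [[1, 3], [1, 4]], D = diag(6, 5), P⁻¹ = [[4, -3], [-1, 1]].
M⁶ = P·diag(46656, 15625)·P⁻¹ = [[139749, -93093], [124124, -77468]].
The requested entry is -93093.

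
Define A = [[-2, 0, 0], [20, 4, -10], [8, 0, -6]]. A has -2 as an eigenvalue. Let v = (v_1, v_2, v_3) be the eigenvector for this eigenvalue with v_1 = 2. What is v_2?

0

A + 2I = [[0, 0, 0], [20, 6, -10], [8, 0, -4]].
Solving (A + 2I)v = 0 gives the eigenspace spanned by (2, 0, 4).
With v_1 = 2, v = (2, 0, 4), so v_2 = 0.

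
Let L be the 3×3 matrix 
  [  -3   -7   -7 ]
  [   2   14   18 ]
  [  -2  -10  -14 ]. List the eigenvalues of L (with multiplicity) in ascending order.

-4, -3, 4

Characteristic polynomial: p(s) = s^3 + 3s^2 - 16s - 48 = (s - 4)(s + 3)(s + 4).
Roots (with multiplicity): -4, -3, 4.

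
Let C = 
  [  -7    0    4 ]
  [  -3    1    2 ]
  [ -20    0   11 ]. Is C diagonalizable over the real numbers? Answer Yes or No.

No

Characteristic polynomial: p(λ) = λ^3 - 5λ^2 + 7λ - 3 = (λ - 3)(λ - 1)^2.
λ = 1 has algebraic multiplicity 2; rank(C − 1I) = 2, so geometric multiplicity = 1.
Geometric multiplicity < algebraic multiplicity, so C is not diagonalizable.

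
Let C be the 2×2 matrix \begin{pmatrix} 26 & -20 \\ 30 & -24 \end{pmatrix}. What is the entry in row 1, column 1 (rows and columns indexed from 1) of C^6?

Characteristic polynomial: t^2 - 2t - 24 = (t - 6)(t + 4), so the eigenvalues are -4, 6.
t=-4: eigenvector (-2, -3).
t=6: eigenvector (1, 1).
P = [[-2, 1], [-3, 1]], D = diag(-4, 6), P⁻¹ = [[1, -1], [3, -2]].
C⁶ = P·diag(4096, 46656)·P⁻¹ = [[131776, -85120], [127680, -81024]].
The requested entry is 131776.

131776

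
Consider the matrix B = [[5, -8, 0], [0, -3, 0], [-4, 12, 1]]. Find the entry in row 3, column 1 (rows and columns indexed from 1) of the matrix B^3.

-124

Characteristic polynomial: s^3 - 3s^2 - 13s + 15 = (s - 5)(s - 1)(s + 3), so the eigenvalues are -3, 1, 5.
s=5: eigenvector (1, 0, -1).
s=1: eigenvector (0, 0, 1).
s=-3: eigenvector (1, 1, -2).
P = [[1, 0, 1], [0, 0, 1], [-1, 1, -2]], D = diag(5, 1, -3), P⁻¹ = [[1, -1, 0], [1, 1, 1], [0, 1, 0]].
B³ = P·diag(125, 1, -27)·P⁻¹ = [[125, -152, 0], [0, -27, 0], [-124, 180, 1]].
The requested entry is -124.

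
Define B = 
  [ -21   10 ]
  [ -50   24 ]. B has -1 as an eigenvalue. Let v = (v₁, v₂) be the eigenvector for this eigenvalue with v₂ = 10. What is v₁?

5

B + 1I = [[-20, 10], [-50, 25]].
Solving (B + 1I)v = 0 gives the eigenspace spanned by (5, 10).
With v₂ = 10, v = (5, 10), so v₁ = 5.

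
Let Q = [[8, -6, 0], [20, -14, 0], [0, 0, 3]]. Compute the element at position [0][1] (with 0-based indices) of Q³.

Characteristic polynomial: μ^3 + 3μ^2 - 10μ - 24 = (μ - 3)(μ + 2)(μ + 4), so the eigenvalues are -4, -2, 3.
μ=-2: eigenvector (3, 5, 0).
μ=-4: eigenvector (1, 2, 0).
μ=3: eigenvector (0, 0, 1).
P = [[3, 1, 0], [5, 2, 0], [0, 0, 1]], D = diag(-2, -4, 3), P⁻¹ = [[2, -1, 0], [-5, 3, 0], [0, 0, 1]].
Q³ = P·diag(-8, -64, 27)·P⁻¹ = [[272, -168, 0], [560, -344, 0], [0, 0, 27]].
The requested entry is -168.

-168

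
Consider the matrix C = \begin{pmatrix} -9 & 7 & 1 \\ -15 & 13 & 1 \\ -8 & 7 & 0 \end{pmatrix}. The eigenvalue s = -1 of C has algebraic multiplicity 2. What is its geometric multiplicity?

1

C + 1I = [[-8, 7, 1], [-15, 14, 1], [-8, 7, 1]].
This matrix has rank 2, so its null space has dimension 3 − 2 = 1.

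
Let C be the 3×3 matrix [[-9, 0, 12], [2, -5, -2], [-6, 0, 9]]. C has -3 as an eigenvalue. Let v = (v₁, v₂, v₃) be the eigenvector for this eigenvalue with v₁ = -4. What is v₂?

C + 3I = [[-6, 0, 12], [2, -2, -2], [-6, 0, 12]].
Solving (C + 3I)v = 0 gives the eigenspace spanned by (-4, -2, -2).
With v₁ = -4, v = (-4, -2, -2), so v₂ = -2.

-2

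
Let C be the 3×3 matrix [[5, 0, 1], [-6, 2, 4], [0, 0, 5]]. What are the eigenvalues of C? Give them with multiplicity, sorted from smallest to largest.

Characteristic polynomial: p(r) = r^3 - 12r^2 + 45r - 50 = (r - 5)^2(r - 2).
Roots (with multiplicity): 2, 5, 5.

2, 5, 5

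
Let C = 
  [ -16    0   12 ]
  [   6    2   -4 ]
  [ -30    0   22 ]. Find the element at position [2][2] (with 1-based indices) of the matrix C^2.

Characteristic polynomial: r^3 - 8r^2 + 20r - 16 = (r - 4)(r - 2)^2, so the eigenvalues are 2, 2, 4.
r=4: eigenvector (3, -1, 5).
r=2: eigenvector (0, 1, 0).
r=2: eigenvector (-2, 0, -3).
P = [[3, 0, -2], [-1, 1, 0], [5, 0, -3]], D = diag(4, 2, 2), P⁻¹ = [[-3, 0, 2], [-3, 1, 2], [-5, 0, 3]].
C² = P·diag(16, 4, 4)·P⁻¹ = [[-104, 0, 72], [36, 4, -24], [-180, 0, 124]].
The requested entry is 4.

4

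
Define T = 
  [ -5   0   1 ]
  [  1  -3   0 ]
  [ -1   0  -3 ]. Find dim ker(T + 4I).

T + 4I = [[-1, 0, 1], [1, 1, 0], [-1, 0, 1]].
This matrix has rank 2, so its null space has dimension 3 − 2 = 1.

1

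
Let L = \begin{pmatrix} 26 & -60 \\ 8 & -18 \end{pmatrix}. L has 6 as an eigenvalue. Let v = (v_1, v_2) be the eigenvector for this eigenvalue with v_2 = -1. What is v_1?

L − 6I = [[20, -60], [8, -24]].
Solving (L − 6I)v = 0 gives the eigenspace spanned by (-3, -1).
With v_2 = -1, v = (-3, -1), so v_1 = -3.

-3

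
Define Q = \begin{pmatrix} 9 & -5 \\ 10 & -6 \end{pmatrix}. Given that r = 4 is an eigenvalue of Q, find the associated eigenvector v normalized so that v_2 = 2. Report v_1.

Q − 4I = [[5, -5], [10, -10]].
Solving (Q − 4I)v = 0 gives the eigenspace spanned by (2, 2).
With v_2 = 2, v = (2, 2), so v_1 = 2.

2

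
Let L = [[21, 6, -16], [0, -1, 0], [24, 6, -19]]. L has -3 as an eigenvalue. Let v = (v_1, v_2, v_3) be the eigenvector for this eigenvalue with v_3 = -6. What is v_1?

-4

L + 3I = [[24, 6, -16], [0, 2, 0], [24, 6, -16]].
Solving (L + 3I)v = 0 gives the eigenspace spanned by (-4, 0, -6).
With v_3 = -6, v = (-4, 0, -6), so v_1 = -4.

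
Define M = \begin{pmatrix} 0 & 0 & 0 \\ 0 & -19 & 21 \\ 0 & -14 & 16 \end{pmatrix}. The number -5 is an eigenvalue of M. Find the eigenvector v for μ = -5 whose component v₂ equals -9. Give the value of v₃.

-6

M + 5I = [[5, 0, 0], [0, -14, 21], [0, -14, 21]].
Solving (M + 5I)v = 0 gives the eigenspace spanned by (0, -9, -6).
With v₂ = -9, v = (0, -9, -6), so v₃ = -6.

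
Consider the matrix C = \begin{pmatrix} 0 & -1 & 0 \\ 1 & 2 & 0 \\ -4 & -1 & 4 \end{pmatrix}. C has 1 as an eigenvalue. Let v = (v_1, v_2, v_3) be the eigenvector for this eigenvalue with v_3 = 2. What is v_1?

2

C − 1I = [[-1, -1, 0], [1, 1, 0], [-4, -1, 3]].
Solving (C − 1I)v = 0 gives the eigenspace spanned by (2, -2, 2).
With v_3 = 2, v = (2, -2, 2), so v_1 = 2.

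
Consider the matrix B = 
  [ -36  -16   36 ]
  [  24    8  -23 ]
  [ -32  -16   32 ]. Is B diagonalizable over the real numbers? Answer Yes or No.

Characteristic polynomial: p(r) = r^3 - 4r^2 - 16r + 64 = (r - 4)^2(r + 4).
r = 4 has algebraic multiplicity 2; rank(B − 4I) = 2, so geometric multiplicity = 1.
Geometric multiplicity < algebraic multiplicity, so B is not diagonalizable.

No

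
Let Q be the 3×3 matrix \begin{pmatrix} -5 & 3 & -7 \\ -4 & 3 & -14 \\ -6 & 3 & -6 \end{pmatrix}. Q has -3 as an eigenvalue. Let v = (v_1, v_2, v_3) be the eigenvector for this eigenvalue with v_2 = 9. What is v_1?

3

Q + 3I = [[-2, 3, -7], [-4, 6, -14], [-6, 3, -3]].
Solving (Q + 3I)v = 0 gives the eigenspace spanned by (3, 9, 3).
With v_2 = 9, v = (3, 9, 3), so v_1 = 3.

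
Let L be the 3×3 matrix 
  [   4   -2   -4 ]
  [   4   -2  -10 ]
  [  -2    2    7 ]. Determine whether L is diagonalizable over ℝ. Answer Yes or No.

Yes

Characteristic polynomial: p(λ) = λ^3 - 9λ^2 + 26λ - 24 = (λ - 4)(λ - 3)(λ - 2).
All 3 eigenvalues are distinct, so L is diagonalizable.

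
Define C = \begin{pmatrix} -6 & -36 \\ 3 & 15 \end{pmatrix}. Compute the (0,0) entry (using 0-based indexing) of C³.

Characteristic polynomial: t^2 - 9t + 18 = (t - 6)(t - 3), so the eigenvalues are 3, 6.
t=6: eigenvector (-3, 1).
t=3: eigenvector (-4, 1).
P = [[-3, -4], [1, 1]], D = diag(6, 3), P⁻¹ = [[1, 4], [-1, -3]].
C³ = P·diag(216, 27)·P⁻¹ = [[-540, -2268], [189, 783]].
The requested entry is -540.

-540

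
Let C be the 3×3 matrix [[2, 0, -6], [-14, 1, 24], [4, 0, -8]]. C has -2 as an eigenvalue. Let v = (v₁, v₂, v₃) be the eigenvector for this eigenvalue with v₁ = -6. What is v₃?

-4

C + 2I = [[4, 0, -6], [-14, 3, 24], [4, 0, -6]].
Solving (C + 2I)v = 0 gives the eigenspace spanned by (-6, 4, -4).
With v₁ = -6, v = (-6, 4, -4), so v₃ = -4.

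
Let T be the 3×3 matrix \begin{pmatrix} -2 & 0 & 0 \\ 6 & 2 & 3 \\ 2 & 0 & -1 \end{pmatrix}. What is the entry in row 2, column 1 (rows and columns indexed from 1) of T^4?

Characteristic polynomial: r^3 + r^2 - 4r - 4 = (r - 2)(r + 1)(r + 2), so the eigenvalues are -2, -1, 2.
r=-2: eigenvector (1, 0, -2).
r=-1: eigenvector (0, -1, 1).
r=2: eigenvector (0, 1, 0).
P = [[1, 0, 0], [0, -1, 1], [-2, 1, 0]], D = diag(-2, -1, 2), P⁻¹ = [[1, 0, 0], [2, 0, 1], [2, 1, 1]].
T⁴ = P·diag(16, 1, 16)·P⁻¹ = [[16, 0, 0], [30, 16, 15], [-30, 0, 1]].
The requested entry is 30.

30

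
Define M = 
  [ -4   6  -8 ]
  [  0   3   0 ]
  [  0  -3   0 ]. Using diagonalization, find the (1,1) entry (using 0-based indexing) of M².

9

Characteristic polynomial: s^3 + s^2 - 12s = s(s - 3)(s + 4), so the eigenvalues are -4, 0, 3.
s=0: eigenvector (-2, 0, 1).
s=3: eigenvector (2, 1, -1).
s=-4: eigenvector (1, 0, 0).
P = [[-2, 2, 1], [0, 1, 0], [1, -1, 0]], D = diag(0, 3, -4), P⁻¹ = [[0, 1, 1], [0, 1, 0], [1, 0, 2]].
M² = P·diag(0, 9, 16)·P⁻¹ = [[16, 18, 32], [0, 9, 0], [0, -9, 0]].
The requested entry is 9.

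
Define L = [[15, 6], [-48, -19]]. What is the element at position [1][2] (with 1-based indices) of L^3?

Characteristic polynomial: μ^2 + 4μ + 3 = (μ + 1)(μ + 3), so the eigenvalues are -3, -1.
μ=-3: eigenvector (1, -3).
μ=-1: eigenvector (3, -8).
P = [[1, 3], [-3, -8]], D = diag(-3, -1), P⁻¹ = [[-8, -3], [3, 1]].
L³ = P·diag(-27, -1)·P⁻¹ = [[207, 78], [-624, -235]].
The requested entry is 78.

78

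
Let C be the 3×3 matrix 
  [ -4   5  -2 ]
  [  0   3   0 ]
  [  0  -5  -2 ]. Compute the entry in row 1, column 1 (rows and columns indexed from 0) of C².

Characteristic polynomial: s^3 + 3s^2 - 10s - 24 = (s - 3)(s + 2)(s + 4), so the eigenvalues are -4, -2, 3.
s=-2: eigenvector (-1, 0, 1).
s=3: eigenvector (1, 1, -1).
s=-4: eigenvector (1, 0, 0).
P = [[-1, 1, 1], [0, 1, 0], [1, -1, 0]], D = diag(-2, 3, -4), P⁻¹ = [[0, 1, 1], [0, 1, 0], [1, 0, 1]].
C² = P·diag(4, 9, 16)·P⁻¹ = [[16, 5, 12], [0, 9, 0], [0, -5, 4]].
The requested entry is 9.

9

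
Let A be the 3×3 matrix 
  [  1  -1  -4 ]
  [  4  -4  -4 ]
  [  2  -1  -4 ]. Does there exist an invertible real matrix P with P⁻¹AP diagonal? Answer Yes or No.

Characteristic polynomial: p(t) = t^3 + 7t^2 + 16t + 12 = (t + 2)^2(t + 3).
t = -2 has algebraic multiplicity 2; rank(A + 2I) = 2, so geometric multiplicity = 1.
Geometric multiplicity < algebraic multiplicity, so A is not diagonalizable.

No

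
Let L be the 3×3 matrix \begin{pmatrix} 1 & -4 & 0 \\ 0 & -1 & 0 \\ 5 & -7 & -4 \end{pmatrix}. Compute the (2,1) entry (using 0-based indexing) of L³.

Characteristic polynomial: t^3 + 4t^2 - t - 4 = (t - 1)(t + 1)(t + 4), so the eigenvalues are -4, -1, 1.
t=1: eigenvector (1, 0, 1).
t=-1: eigenvector (2, 1, 1).
t=-4: eigenvector (0, 0, 1).
P = [[1, 2, 0], [0, 1, 0], [1, 1, 1]], D = diag(1, -1, -4), P⁻¹ = [[1, -2, 0], [0, 1, 0], [-1, 1, 1]].
L³ = P·diag(1, -1, -64)·P⁻¹ = [[1, -4, 0], [0, -1, 0], [65, -67, -64]].
The requested entry is -67.

-67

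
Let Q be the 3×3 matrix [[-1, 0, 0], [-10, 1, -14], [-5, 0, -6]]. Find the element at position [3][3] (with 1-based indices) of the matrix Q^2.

Characteristic polynomial: λ^3 + 6λ^2 - λ - 6 = (λ - 1)(λ + 1)(λ + 6), so the eigenvalues are -6, -1, 1.
λ=-1: eigenvector (1, -2, -1).
λ=1: eigenvector (0, 1, 0).
λ=-6: eigenvector (0, 2, 1).
P = [[1, 0, 0], [-2, 1, 2], [-1, 0, 1]], D = diag(-1, 1, -6), P⁻¹ = [[1, 0, 0], [0, 1, -2], [1, 0, 1]].
Q² = P·diag(1, 1, 36)·P⁻¹ = [[1, 0, 0], [70, 1, 70], [35, 0, 36]].
The requested entry is 36.

36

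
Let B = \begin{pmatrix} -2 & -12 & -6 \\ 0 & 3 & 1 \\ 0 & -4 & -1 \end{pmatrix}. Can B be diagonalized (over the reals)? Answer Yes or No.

Characteristic polynomial: p(λ) = λ^3 - 3λ + 2 = (λ - 1)^2(λ + 2).
λ = 1 has algebraic multiplicity 2; rank(B − 1I) = 2, so geometric multiplicity = 1.
Geometric multiplicity < algebraic multiplicity, so B is not diagonalizable.

No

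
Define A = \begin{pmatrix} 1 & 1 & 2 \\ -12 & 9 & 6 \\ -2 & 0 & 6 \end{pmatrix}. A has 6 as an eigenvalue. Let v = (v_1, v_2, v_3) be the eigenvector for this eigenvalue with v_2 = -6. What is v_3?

A − 6I = [[-5, 1, 2], [-12, 3, 6], [-2, 0, 0]].
Solving (A − 6I)v = 0 gives the eigenspace spanned by (0, -6, 3).
With v_2 = -6, v = (0, -6, 3), so v_3 = 3.

3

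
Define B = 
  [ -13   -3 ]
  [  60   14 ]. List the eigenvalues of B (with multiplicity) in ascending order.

Characteristic polynomial: p(λ) = λ^2 - λ - 2 = (λ - 2)(λ + 1).
Roots (with multiplicity): -1, 2.

-1, 2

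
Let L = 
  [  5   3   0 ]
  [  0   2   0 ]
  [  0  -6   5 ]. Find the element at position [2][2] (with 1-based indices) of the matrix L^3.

8

Characteristic polynomial: μ^3 - 12μ^2 + 45μ - 50 = (μ - 5)^2(μ - 2), so the eigenvalues are 2, 5, 5.
μ=5: eigenvector (-1, 0, 2).
μ=2: eigenvector (-1, 1, 2).
μ=5: eigenvector (1, 0, -3).
P = [[-1, -1, 1], [0, 1, 0], [2, 2, -3]], D = diag(5, 2, 5), P⁻¹ = [[-3, -1, -1], [0, 1, 0], [-2, 0, -1]].
L³ = P·diag(125, 8, 125)·P⁻¹ = [[125, 117, 0], [0, 8, 0], [0, -234, 125]].
The requested entry is 8.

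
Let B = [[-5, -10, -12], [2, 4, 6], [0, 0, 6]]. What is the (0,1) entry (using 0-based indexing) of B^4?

Characteristic polynomial: r^3 - 5r^2 - 6r = r(r - 6)(r + 1), so the eigenvalues are -1, 0, 6.
r=-1: eigenvector (5, -2, 0).
r=0: eigenvector (-2, 1, 0).
r=6: eigenvector (-2, 1, 1).
P = [[5, -2, -2], [-2, 1, 1], [0, 0, 1]], D = diag(-1, 0, 6), P⁻¹ = [[1, 2, 0], [2, 5, -1], [0, 0, 1]].
B⁴ = P·diag(1, 0, 1296)·P⁻¹ = [[5, 10, -2592], [-2, -4, 1296], [0, 0, 1296]].
The requested entry is 10.

10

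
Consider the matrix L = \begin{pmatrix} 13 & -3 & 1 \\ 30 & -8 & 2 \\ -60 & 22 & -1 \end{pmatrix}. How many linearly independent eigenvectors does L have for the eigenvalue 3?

1

L − 3I = [[10, -3, 1], [30, -11, 2], [-60, 22, -4]].
This matrix has rank 2, so its null space has dimension 3 − 2 = 1.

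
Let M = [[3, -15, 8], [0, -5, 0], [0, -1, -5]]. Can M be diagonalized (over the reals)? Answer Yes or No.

Characteristic polynomial: p(μ) = μ^3 + 7μ^2 - 5μ - 75 = (μ - 3)(μ + 5)^2.
μ = -5 has algebraic multiplicity 2; rank(M + 5I) = 2, so geometric multiplicity = 1.
Geometric multiplicity < algebraic multiplicity, so M is not diagonalizable.

No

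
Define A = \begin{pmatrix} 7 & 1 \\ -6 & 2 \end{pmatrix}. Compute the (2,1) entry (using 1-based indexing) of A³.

Characteristic polynomial: r^2 - 9r + 20 = (r - 5)(r - 4), so the eigenvalues are 4, 5.
r=4: eigenvector (-1, 3).
r=5: eigenvector (1, -2).
P = [[-1, 1], [3, -2]], D = diag(4, 5), P⁻¹ = [[2, 1], [3, 1]].
A³ = P·diag(64, 125)·P⁻¹ = [[247, 61], [-366, -58]].
The requested entry is -366.

-366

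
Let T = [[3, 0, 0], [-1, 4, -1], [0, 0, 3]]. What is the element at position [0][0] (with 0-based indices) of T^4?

Characteristic polynomial: r^3 - 10r^2 + 33r - 36 = (r - 4)(r - 3)^2, so the eigenvalues are 3, 3, 4.
r=3: eigenvector (1, 1, 0).
r=4: eigenvector (0, 1, 0).
r=3: eigenvector (2, 3, 1).
P = [[1, 0, 2], [1, 1, 3], [0, 0, 1]], D = diag(3, 4, 3), P⁻¹ = [[1, 0, -2], [-1, 1, -1], [0, 0, 1]].
T⁴ = P·diag(81, 256, 81)·P⁻¹ = [[81, 0, 0], [-175, 256, -175], [0, 0, 81]].
The requested entry is 81.

81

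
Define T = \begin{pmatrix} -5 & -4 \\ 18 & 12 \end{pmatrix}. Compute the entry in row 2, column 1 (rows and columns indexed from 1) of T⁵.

Characteristic polynomial: s^2 - 7s + 12 = (s - 4)(s - 3), so the eigenvalues are 3, 4.
s=4: eigenvector (4, -9).
s=3: eigenvector (1, -2).
P = [[4, 1], [-9, -2]], D = diag(4, 3), P⁻¹ = [[-2, -1], [9, 4]].
T⁵ = P·diag(1024, 243)·P⁻¹ = [[-6005, -3124], [14058, 7272]].
The requested entry is 14058.

14058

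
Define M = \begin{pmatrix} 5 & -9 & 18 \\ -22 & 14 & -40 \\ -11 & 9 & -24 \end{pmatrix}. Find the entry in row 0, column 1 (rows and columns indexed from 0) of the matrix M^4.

Characteristic polynomial: s^3 + 5s^2 - 26s - 120 = (s - 5)(s + 4)(s + 6), so the eigenvalues are -6, -4, 5.
s=-6: eigenvector (0, 2, 1).
s=-4: eigenvector (1, -1, -1).
s=5: eigenvector (1, -2, -1).
P = [[0, 1, 1], [2, -1, -2], [1, -1, -1]], D = diag(-6, -4, 5), P⁻¹ = [[1, 0, 1], [0, 1, -2], [1, -1, 2]].
M⁴ = P·diag(1296, 256, 625)·P⁻¹ = [[625, -369, 738], [1342, 994, 604], [671, 369, 558]].
The requested entry is -369.

-369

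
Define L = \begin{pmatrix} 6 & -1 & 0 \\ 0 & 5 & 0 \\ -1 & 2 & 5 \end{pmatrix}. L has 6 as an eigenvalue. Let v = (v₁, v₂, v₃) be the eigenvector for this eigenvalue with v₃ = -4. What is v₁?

4

L − 6I = [[0, -1, 0], [0, -1, 0], [-1, 2, -1]].
Solving (L − 6I)v = 0 gives the eigenspace spanned by (4, 0, -4).
With v₃ = -4, v = (4, 0, -4), so v₁ = 4.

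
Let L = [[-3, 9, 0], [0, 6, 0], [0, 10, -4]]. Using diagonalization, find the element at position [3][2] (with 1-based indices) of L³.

280

Characteristic polynomial: t^3 + t^2 - 30t - 72 = (t - 6)(t + 3)(t + 4), so the eigenvalues are -4, -3, 6.
t=-3: eigenvector (1, 0, 0).
t=6: eigenvector (1, 1, 1).
t=-4: eigenvector (0, 0, 1).
P = [[1, 1, 0], [0, 1, 0], [0, 1, 1]], D = diag(-3, 6, -4), P⁻¹ = [[1, -1, 0], [0, 1, 0], [0, -1, 1]].
L³ = P·diag(-27, 216, -64)·P⁻¹ = [[-27, 243, 0], [0, 216, 0], [0, 280, -64]].
The requested entry is 280.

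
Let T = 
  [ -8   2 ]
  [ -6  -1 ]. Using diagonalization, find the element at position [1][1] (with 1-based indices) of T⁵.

Characteristic polynomial: μ^2 + 9μ + 20 = (μ + 4)(μ + 5), so the eigenvalues are -5, -4.
μ=-4: eigenvector (1, 2).
μ=-5: eigenvector (-2, -3).
P = [[1, -2], [2, -3]], D = diag(-4, -5), P⁻¹ = [[-3, 2], [-2, 1]].
T⁵ = P·diag(-1024, -3125)·P⁻¹ = [[-9428, 4202], [-12606, 5279]].
The requested entry is -9428.

-9428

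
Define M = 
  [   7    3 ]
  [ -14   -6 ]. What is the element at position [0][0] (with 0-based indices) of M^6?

Characteristic polynomial: r^2 - r = r(r - 1), so the eigenvalues are 0, 1.
r=1: eigenvector (1, -2).
r=0: eigenvector (-3, 7).
P = [[1, -3], [-2, 7]], D = diag(1, 0), P⁻¹ = [[7, 3], [2, 1]].
M⁶ = P·diag(1, 0)·P⁻¹ = [[7, 3], [-14, -6]].
The requested entry is 7.

7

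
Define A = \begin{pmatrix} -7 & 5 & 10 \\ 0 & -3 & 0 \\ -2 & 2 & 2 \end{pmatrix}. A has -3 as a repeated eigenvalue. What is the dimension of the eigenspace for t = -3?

1

A + 3I = [[-4, 5, 10], [0, 0, 0], [-2, 2, 5]].
This matrix has rank 2, so its null space has dimension 3 − 2 = 1.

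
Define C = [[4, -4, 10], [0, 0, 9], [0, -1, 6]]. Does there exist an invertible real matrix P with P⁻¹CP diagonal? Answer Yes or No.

Characteristic polynomial: p(t) = t^3 - 10t^2 + 33t - 36 = (t - 4)(t - 3)^2.
t = 3 has algebraic multiplicity 2; rank(C − 3I) = 2, so geometric multiplicity = 1.
Geometric multiplicity < algebraic multiplicity, so C is not diagonalizable.

No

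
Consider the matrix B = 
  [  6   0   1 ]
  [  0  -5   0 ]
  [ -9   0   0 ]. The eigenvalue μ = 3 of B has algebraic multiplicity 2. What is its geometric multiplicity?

1

B − 3I = [[3, 0, 1], [0, -8, 0], [-9, 0, -3]].
This matrix has rank 2, so its null space has dimension 3 − 2 = 1.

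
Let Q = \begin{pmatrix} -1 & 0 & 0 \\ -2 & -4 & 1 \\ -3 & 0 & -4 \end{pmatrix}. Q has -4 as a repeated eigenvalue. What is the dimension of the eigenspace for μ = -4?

1

Q + 4I = [[3, 0, 0], [-2, 0, 1], [-3, 0, 0]].
This matrix has rank 2, so its null space has dimension 3 − 2 = 1.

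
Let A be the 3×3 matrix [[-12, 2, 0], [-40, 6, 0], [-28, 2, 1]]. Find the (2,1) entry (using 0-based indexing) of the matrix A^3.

206

Characteristic polynomial: μ^3 + 5μ^2 + 2μ - 8 = (μ - 1)(μ + 2)(μ + 4), so the eigenvalues are -4, -2, 1.
μ=1: eigenvector (0, 0, 1).
μ=-2: eigenvector (1, 5, 6).
μ=-4: eigenvector (1, 4, 4).
P = [[0, 1, 1], [0, 5, 4], [1, 6, 4]], D = diag(1, -2, -4), P⁻¹ = [[4, -2, 1], [-4, 1, 0], [5, -1, 0]].
A³ = P·diag(1, -8, -64)·P⁻¹ = [[-288, 56, 0], [-1120, 216, 0], [-1084, 206, 1]].
The requested entry is 206.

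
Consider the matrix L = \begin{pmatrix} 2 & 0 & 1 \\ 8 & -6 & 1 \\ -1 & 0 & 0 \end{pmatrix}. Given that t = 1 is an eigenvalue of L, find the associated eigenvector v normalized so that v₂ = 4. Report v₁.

L − 1I = [[1, 0, 1], [8, -7, 1], [-1, 0, -1]].
Solving (L − 1I)v = 0 gives the eigenspace spanned by (4, 4, -4).
With v₂ = 4, v = (4, 4, -4), so v₁ = 4.

4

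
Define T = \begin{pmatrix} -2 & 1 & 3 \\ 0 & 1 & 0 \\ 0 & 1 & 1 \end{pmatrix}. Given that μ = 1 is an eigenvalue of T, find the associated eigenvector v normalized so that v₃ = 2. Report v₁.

T − 1I = [[-3, 1, 3], [0, 0, 0], [0, 1, 0]].
Solving (T − 1I)v = 0 gives the eigenspace spanned by (2, 0, 2).
With v₃ = 2, v = (2, 0, 2), so v₁ = 2.

2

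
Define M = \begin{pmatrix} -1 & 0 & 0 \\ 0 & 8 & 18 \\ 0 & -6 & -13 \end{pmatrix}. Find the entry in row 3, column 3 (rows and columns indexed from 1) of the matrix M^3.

Characteristic polynomial: λ^3 + 6λ^2 + 9λ + 4 = (λ + 1)^2(λ + 4), so the eigenvalues are -4, -1, -1.
λ=-1: eigenvector (1, 0, 0).
λ=-4: eigenvector (0, 3, -2).
λ=-1: eigenvector (0, 2, -1).
P = [[1, 0, 0], [0, 3, 2], [0, -2, -1]], D = diag(-1, -4, -1), P⁻¹ = [[1, 0, 0], [0, -1, -2], [0, 2, 3]].
M³ = P·diag(-1, -64, -1)·P⁻¹ = [[-1, 0, 0], [0, 188, 378], [0, -126, -253]].
The requested entry is -253.

-253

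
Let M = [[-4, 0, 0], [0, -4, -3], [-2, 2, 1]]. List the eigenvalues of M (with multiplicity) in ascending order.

-4, -2, -1

Characteristic polynomial: p(μ) = μ^3 + 7μ^2 + 14μ + 8 = (μ + 1)(μ + 2)(μ + 4).
Roots (with multiplicity): -4, -2, -1.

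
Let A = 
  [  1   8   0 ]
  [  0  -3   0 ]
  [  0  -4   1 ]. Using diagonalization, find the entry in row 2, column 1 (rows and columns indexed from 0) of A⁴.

80

Characteristic polynomial: t^3 + t^2 - 5t + 3 = (t - 1)^2(t + 3), so the eigenvalues are -3, 1, 1.
t=1: eigenvector (0, 0, 1).
t=-3: eigenvector (-2, 1, 1).
t=1: eigenvector (1, 0, 0).
P = [[0, -2, 1], [0, 1, 0], [1, 1, 0]], D = diag(1, -3, 1), P⁻¹ = [[0, -1, 1], [0, 1, 0], [1, 2, 0]].
A⁴ = P·diag(1, 81, 1)·P⁻¹ = [[1, -160, 0], [0, 81, 0], [0, 80, 1]].
The requested entry is 80.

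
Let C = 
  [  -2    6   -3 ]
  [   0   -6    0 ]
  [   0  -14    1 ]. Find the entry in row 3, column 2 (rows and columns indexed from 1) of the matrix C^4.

2590

Characteristic polynomial: r^3 + 7r^2 + 4r - 12 = (r - 1)(r + 2)(r + 6), so the eigenvalues are -6, -2, 1.
r=-2: eigenvector (1, 0, 0).
r=-6: eigenvector (0, 1, 2).
r=1: eigenvector (-1, 0, 1).
P = [[1, 0, -1], [0, 1, 0], [0, 2, 1]], D = diag(-2, -6, 1), P⁻¹ = [[1, -2, 1], [0, 1, 0], [0, -2, 1]].
C⁴ = P·diag(16, 1296, 1)·P⁻¹ = [[16, -30, 15], [0, 1296, 0], [0, 2590, 1]].
The requested entry is 2590.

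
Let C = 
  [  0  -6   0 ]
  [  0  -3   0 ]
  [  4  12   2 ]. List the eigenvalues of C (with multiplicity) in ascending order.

-3, 0, 2

Characteristic polynomial: p(s) = s^3 + s^2 - 6s = s(s - 2)(s + 3).
Roots (with multiplicity): -3, 0, 2.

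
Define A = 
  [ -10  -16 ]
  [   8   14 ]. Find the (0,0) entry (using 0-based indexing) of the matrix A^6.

-46528

Characteristic polynomial: λ^2 - 4λ - 12 = (λ - 6)(λ + 2), so the eigenvalues are -2, 6.
λ=6: eigenvector (1, -1).
λ=-2: eigenvector (2, -1).
P = [[1, 2], [-1, -1]], D = diag(6, -2), P⁻¹ = [[-1, -2], [1, 1]].
A⁶ = P·diag(46656, 64)·P⁻¹ = [[-46528, -93184], [46592, 93248]].
The requested entry is -46528.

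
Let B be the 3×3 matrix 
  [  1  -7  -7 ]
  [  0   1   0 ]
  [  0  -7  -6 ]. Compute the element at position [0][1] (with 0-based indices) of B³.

Characteristic polynomial: t^3 + 4t^2 - 11t + 6 = (t - 1)^2(t + 6), so the eigenvalues are -6, 1, 1.
t=1: eigenvector (1, 0, 0).
t=1: eigenvector (-2, 1, -1).
t=-6: eigenvector (1, 0, 1).
P = [[1, -2, 1], [0, 1, 0], [0, -1, 1]], D = diag(1, 1, -6), P⁻¹ = [[1, 1, -1], [0, 1, 0], [0, 1, 1]].
B³ = P·diag(1, 1, -216)·P⁻¹ = [[1, -217, -217], [0, 1, 0], [0, -217, -216]].
The requested entry is -217.

-217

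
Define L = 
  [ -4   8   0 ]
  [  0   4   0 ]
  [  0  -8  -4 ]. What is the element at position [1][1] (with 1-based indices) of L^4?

256

Characteristic polynomial: r^3 + 4r^2 - 16r - 64 = (r - 4)(r + 4)^2, so the eigenvalues are -4, -4, 4.
r=-4: eigenvector (0, 0, 1).
r=4: eigenvector (1, 1, -1).
r=-4: eigenvector (1, 0, -2).
P = [[0, 1, 1], [0, 1, 0], [1, -1, -2]], D = diag(-4, 4, -4), P⁻¹ = [[2, -1, 1], [0, 1, 0], [1, -1, 0]].
L⁴ = P·diag(256, 256, 256)·P⁻¹ = [[256, 0, 0], [0, 256, 0], [0, 0, 256]].
The requested entry is 256.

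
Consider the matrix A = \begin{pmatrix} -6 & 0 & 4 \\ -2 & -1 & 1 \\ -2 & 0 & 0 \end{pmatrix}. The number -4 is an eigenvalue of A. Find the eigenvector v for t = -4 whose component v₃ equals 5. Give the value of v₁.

A + 4I = [[-2, 0, 4], [-2, 3, 1], [-2, 0, 4]].
Solving (A + 4I)v = 0 gives the eigenspace spanned by (10, 5, 5).
With v₃ = 5, v = (10, 5, 5), so v₁ = 10.

10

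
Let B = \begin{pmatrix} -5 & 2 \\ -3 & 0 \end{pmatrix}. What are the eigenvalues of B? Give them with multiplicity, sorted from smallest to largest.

-3, -2

Characteristic polynomial: p(t) = t^2 + 5t + 6 = (t + 2)(t + 3).
Roots (with multiplicity): -3, -2.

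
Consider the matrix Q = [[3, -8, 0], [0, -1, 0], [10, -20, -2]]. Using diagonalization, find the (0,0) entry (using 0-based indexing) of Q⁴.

81

Characteristic polynomial: t^3 - 7t - 6 = (t - 3)(t + 1)(t + 2), so the eigenvalues are -2, -1, 3.
t=3: eigenvector (1, 0, 2).
t=-1: eigenvector (2, 1, 0).
t=-2: eigenvector (0, 0, 1).
P = [[1, 2, 0], [0, 1, 0], [2, 0, 1]], D = diag(3, -1, -2), P⁻¹ = [[1, -2, 0], [0, 1, 0], [-2, 4, 1]].
Q⁴ = P·diag(81, 1, 16)·P⁻¹ = [[81, -160, 0], [0, 1, 0], [130, -260, 16]].
The requested entry is 81.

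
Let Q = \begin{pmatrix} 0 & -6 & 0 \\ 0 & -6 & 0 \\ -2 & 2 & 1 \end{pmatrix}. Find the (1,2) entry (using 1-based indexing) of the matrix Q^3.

Characteristic polynomial: λ^3 + 5λ^2 - 6λ = λ(λ - 1)(λ + 6), so the eigenvalues are -6, 0, 1.
λ=0: eigenvector (1, 0, 2).
λ=-6: eigenvector (1, 1, 0).
λ=1: eigenvector (0, 0, 1).
P = [[1, 1, 0], [0, 1, 0], [2, 0, 1]], D = diag(0, -6, 1), P⁻¹ = [[1, -1, 0], [0, 1, 0], [-2, 2, 1]].
Q³ = P·diag(0, -216, 1)·P⁻¹ = [[0, -216, 0], [0, -216, 0], [-2, 2, 1]].
The requested entry is -216.

-216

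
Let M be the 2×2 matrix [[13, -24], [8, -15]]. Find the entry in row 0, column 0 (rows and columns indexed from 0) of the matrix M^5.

733

Characteristic polynomial: μ^2 + 2μ - 3 = (μ - 1)(μ + 3), so the eigenvalues are -3, 1.
μ=-3: eigenvector (-3, -2).
μ=1: eigenvector (2, 1).
P = [[-3, 2], [-2, 1]], D = diag(-3, 1), P⁻¹ = [[1, -2], [2, -3]].
M⁵ = P·diag(-243, 1)·P⁻¹ = [[733, -1464], [488, -975]].
The requested entry is 733.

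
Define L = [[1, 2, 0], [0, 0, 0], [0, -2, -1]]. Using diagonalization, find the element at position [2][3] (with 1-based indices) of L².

Characteristic polynomial: t^3 - t = t(t - 1)(t + 1), so the eigenvalues are -1, 0, 1.
t=1: eigenvector (1, 0, 0).
t=0: eigenvector (-2, 1, -2).
t=-1: eigenvector (0, 0, 1).
P = [[1, -2, 0], [0, 1, 0], [0, -2, 1]], D = diag(1, 0, -1), P⁻¹ = [[1, 2, 0], [0, 1, 0], [0, 2, 1]].
L² = P·diag(1, 0, 1)·P⁻¹ = [[1, 2, 0], [0, 0, 0], [0, 2, 1]].
The requested entry is 0.

0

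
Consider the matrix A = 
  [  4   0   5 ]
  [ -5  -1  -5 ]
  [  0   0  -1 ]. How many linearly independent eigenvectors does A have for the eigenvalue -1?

A + 1I = [[5, 0, 5], [-5, 0, -5], [0, 0, 0]].
This matrix has rank 1, so its null space has dimension 3 − 1 = 2.

2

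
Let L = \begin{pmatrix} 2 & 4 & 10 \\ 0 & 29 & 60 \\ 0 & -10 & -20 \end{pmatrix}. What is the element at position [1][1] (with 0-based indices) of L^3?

Characteristic polynomial: r^3 - 11r^2 + 38r - 40 = (r - 5)(r - 4)(r - 2), so the eigenvalues are 2, 4, 5.
r=2: eigenvector (1, 0, 0).
r=5: eigenvector (0, 5, -2).
r=4: eigenvector (1, -12, 5).
P = [[1, 0, 1], [0, 5, -12], [0, -2, 5]], D = diag(2, 5, 4), P⁻¹ = [[1, -2, -5], [0, 5, 12], [0, 2, 5]].
L³ = P·diag(8, 125, 64)·P⁻¹ = [[8, 112, 280], [0, 1589, 3660], [0, -610, -1400]].
The requested entry is 1589.

1589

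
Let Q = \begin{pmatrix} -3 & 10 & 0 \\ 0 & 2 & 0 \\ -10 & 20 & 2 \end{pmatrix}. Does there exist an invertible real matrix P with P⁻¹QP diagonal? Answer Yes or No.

Characteristic polynomial: p(s) = s^3 - s^2 - 8s + 12 = (s - 2)^2(s + 3).
s = 2 has algebraic multiplicity 2; rank(Q − 2I) = 1, so geometric multiplicity = 2.
Every eigenvalue has geometric = algebraic multiplicity, so Q is diagonalizable.

Yes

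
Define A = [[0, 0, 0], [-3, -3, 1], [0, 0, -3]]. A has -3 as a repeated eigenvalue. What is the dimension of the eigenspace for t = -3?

A + 3I = [[3, 0, 0], [-3, 0, 1], [0, 0, 0]].
This matrix has rank 2, so its null space has dimension 3 − 2 = 1.

1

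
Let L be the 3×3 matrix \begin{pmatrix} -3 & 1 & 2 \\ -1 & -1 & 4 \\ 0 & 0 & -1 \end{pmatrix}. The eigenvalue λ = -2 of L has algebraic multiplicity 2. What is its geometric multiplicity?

L + 2I = [[-1, 1, 2], [-1, 1, 4], [0, 0, 1]].
This matrix has rank 2, so its null space has dimension 3 − 2 = 1.

1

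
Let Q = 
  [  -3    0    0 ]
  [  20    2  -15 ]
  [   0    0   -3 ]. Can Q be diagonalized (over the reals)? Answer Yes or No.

Yes

Characteristic polynomial: p(s) = s^3 + 4s^2 - 3s - 18 = (s - 2)(s + 3)^2.
s = -3 has algebraic multiplicity 2; rank(Q + 3I) = 1, so geometric multiplicity = 2.
Every eigenvalue has geometric = algebraic multiplicity, so Q is diagonalizable.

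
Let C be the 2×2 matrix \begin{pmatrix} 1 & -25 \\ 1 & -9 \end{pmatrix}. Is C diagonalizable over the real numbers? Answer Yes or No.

Characteristic polynomial: p(μ) = μ^2 + 8μ + 16 = (μ + 4)^2.
μ = -4 has algebraic multiplicity 2; rank(C + 4I) = 1, so geometric multiplicity = 1.
Geometric multiplicity < algebraic multiplicity, so C is not diagonalizable.

No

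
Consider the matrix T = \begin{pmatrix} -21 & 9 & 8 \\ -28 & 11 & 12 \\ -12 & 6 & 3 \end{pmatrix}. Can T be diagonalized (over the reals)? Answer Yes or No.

No

Characteristic polynomial: p(λ) = λ^3 + 7λ^2 + 15λ + 9 = (λ + 1)(λ + 3)^2.
λ = -3 has algebraic multiplicity 2; rank(T + 3I) = 2, so geometric multiplicity = 1.
Geometric multiplicity < algebraic multiplicity, so T is not diagonalizable.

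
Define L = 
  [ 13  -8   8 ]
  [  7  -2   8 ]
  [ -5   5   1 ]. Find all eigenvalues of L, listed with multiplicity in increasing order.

Characteristic polynomial: p(μ) = μ^3 - 12μ^2 + 41μ - 30 = (μ - 6)(μ - 5)(μ - 1).
Roots (with multiplicity): 1, 5, 6.

1, 5, 6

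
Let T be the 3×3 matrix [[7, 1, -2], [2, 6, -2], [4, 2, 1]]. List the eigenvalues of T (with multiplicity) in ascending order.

Characteristic polynomial: p(μ) = μ^3 - 14μ^2 + 65μ - 100 = (μ - 5)^2(μ - 4).
Roots (with multiplicity): 4, 5, 5.

4, 5, 5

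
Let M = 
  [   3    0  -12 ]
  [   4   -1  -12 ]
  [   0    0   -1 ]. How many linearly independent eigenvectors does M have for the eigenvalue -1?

2

M + 1I = [[4, 0, -12], [4, 0, -12], [0, 0, 0]].
This matrix has rank 1, so its null space has dimension 3 − 1 = 2.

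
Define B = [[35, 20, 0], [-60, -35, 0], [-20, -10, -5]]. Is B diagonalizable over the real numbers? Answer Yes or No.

Characteristic polynomial: p(λ) = λ^3 + 5λ^2 - 25λ - 125 = (λ - 5)(λ + 5)^2.
λ = -5 has algebraic multiplicity 2; rank(B + 5I) = 1, so geometric multiplicity = 2.
Every eigenvalue has geometric = algebraic multiplicity, so B is diagonalizable.

Yes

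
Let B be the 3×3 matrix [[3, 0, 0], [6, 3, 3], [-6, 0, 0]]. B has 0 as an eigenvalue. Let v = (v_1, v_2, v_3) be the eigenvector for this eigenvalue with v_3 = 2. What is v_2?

B = [[3, 0, 0], [6, 3, 3], [-6, 0, 0]].
Solving (B)v = 0 gives the eigenspace spanned by (0, -2, 2).
With v_3 = 2, v = (0, -2, 2), so v_2 = -2.

-2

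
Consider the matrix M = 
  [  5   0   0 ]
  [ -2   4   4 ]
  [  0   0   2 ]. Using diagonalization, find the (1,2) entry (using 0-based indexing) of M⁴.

Characteristic polynomial: t^3 - 11t^2 + 38t - 40 = (t - 5)(t - 4)(t - 2), so the eigenvalues are 2, 4, 5.
t=5: eigenvector (1, -2, 0).
t=2: eigenvector (0, -2, 1).
t=4: eigenvector (0, 1, 0).
P = [[1, 0, 0], [-2, -2, 1], [0, 1, 0]], D = diag(5, 2, 4), P⁻¹ = [[1, 0, 0], [0, 0, 1], [2, 1, 2]].
M⁴ = P·diag(625, 16, 256)·P⁻¹ = [[625, 0, 0], [-738, 256, 480], [0, 0, 16]].
The requested entry is 480.

480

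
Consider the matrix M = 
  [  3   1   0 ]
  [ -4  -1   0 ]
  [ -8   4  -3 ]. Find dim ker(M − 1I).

M − 1I = [[2, 1, 0], [-4, -2, 0], [-8, 4, -4]].
This matrix has rank 2, so its null space has dimension 3 − 2 = 1.

1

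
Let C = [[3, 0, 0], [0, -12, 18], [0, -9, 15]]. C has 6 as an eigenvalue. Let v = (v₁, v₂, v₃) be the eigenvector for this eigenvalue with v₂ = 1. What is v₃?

C − 6I = [[-3, 0, 0], [0, -18, 18], [0, -9, 9]].
Solving (C − 6I)v = 0 gives the eigenspace spanned by (0, 1, 1).
With v₂ = 1, v = (0, 1, 1), so v₃ = 1.

1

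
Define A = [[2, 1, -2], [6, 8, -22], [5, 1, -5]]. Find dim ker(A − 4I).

1

A − 4I = [[-2, 1, -2], [6, 4, -22], [5, 1, -9]].
This matrix has rank 2, so its null space has dimension 3 − 2 = 1.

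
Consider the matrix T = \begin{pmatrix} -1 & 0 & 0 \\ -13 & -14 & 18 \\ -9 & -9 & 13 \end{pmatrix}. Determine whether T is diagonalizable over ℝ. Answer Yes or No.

Characteristic polynomial: p(μ) = μ^3 + 2μ^2 - 19μ - 20 = (μ - 4)(μ + 1)(μ + 5).
All 3 eigenvalues are distinct, so T is diagonalizable.

Yes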